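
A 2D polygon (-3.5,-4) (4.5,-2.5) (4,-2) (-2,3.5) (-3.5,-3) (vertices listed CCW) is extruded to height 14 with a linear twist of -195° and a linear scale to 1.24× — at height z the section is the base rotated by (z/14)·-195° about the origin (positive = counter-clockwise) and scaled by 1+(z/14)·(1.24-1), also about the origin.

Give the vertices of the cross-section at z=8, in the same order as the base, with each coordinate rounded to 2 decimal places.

Cross-section at z=8: (-2.78,5.37) (-4.52,-3.72) (-3.78,-3.40) (4.54,0.66) (-1.72,4.95)

t = z/height = 8/14 = 0.571429
s = 1 + (scale-1)·z/height = 1 + (1.24-1)·8/14 = 1.137143
θ = twist·z/height = -195°·8/14 = -111.4286° = -1.944795 rad
cos θ = -0.365341, sin θ = -0.930874 (intermediates below are computed at full precision and shown rounded to 5 d.p.)
v1: (-3.5,-4) → rotate → (-2.44480,4.71942) → ×s → (-2.78009,5.36666) → (-2.78,5.37)
v2: (4.5,-2.5) → rotate → (-3.97122,-3.27558) → ×s → (-4.51584,-3.72480) → (-4.52,-3.72)
v3: (4,-2) → rotate → (-3.32311,-2.99281) → ×s → (-3.77885,-3.40326) → (-3.78,-3.40)
v4: (-2,3.5) → rotate → (3.98874,0.58305) → ×s → (4.53577,0.66302) → (4.54,0.66)
v5: (-3.5,-3) → rotate → (-1.51393,4.35408) → ×s → (-1.72155,4.95121) → (-1.72,4.95)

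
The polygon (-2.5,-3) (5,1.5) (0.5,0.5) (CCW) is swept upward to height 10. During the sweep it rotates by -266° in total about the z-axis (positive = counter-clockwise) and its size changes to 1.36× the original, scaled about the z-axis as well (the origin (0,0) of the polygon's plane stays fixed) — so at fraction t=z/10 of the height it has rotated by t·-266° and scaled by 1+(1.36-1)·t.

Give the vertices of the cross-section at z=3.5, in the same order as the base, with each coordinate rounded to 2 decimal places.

t = z/height = 3.5/10 = 0.35
s = 1 + (scale-1)·z/height = 1 + (1.36-1)·3.5/10 = 1.126000
θ = twist·z/height = -266°·3.5/10 = -93.1000° = -1.624902 rad
cos θ = -0.054079, sin θ = -0.998537 (intermediates below are computed at full precision and shown rounded to 5 d.p.)
v1: (-2.5,-3) → rotate → (-2.86041,2.65858) → ×s → (-3.22083,2.99356) → (-3.22,2.99)
v2: (5,1.5) → rotate → (1.22741,-5.07380) → ×s → (1.38206,-5.71310) → (1.38,-5.71)
v3: (0.5,0.5) → rotate → (0.47223,-0.52631) → ×s → (0.53173,-0.59262) → (0.53,-0.59)

Cross-section at z=3.5: (-3.22,2.99) (1.38,-5.71) (0.53,-0.59)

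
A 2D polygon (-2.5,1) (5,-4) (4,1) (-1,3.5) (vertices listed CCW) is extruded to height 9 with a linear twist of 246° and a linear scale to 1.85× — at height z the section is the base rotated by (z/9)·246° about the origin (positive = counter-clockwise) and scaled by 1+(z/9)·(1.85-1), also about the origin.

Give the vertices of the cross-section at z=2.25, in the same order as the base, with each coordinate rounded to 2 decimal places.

Cross-section at z=2.25: (-2.51,-2.09) (7.16,3.01) (1.25,4.84) (-4.31,0.96)

t = z/height = 2.25/9 = 0.25
s = 1 + (scale-1)·z/height = 1 + (1.85-1)·2.25/9 = 1.212500
θ = twist·z/height = 246°·2.25/9 = 61.5000° = 1.073377 rad
cos θ = 0.477159, sin θ = 0.878817 (intermediates below are computed at full precision and shown rounded to 5 d.p.)
v1: (-2.5,1) → rotate → (-2.07171,-1.71988) → ×s → (-2.51195,-2.08536) → (-2.51,-2.09)
v2: (5,-4) → rotate → (5.90106,2.48545) → ×s → (7.15504,3.01361) → (7.16,3.01)
v3: (4,1) → rotate → (1.02982,3.99243) → ×s → (1.24865,4.84082) → (1.25,4.84)
v4: (-1,3.5) → rotate → (-3.55302,0.79124) → ×s → (-4.30804,0.95938) → (-4.31,0.96)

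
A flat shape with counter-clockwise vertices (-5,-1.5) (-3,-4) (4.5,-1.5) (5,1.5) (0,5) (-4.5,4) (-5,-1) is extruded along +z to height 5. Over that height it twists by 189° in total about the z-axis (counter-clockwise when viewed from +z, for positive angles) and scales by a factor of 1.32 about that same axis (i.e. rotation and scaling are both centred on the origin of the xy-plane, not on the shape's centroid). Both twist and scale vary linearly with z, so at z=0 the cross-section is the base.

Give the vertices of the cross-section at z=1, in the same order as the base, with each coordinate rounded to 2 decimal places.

t = z/height = 1/5 = 0.2
s = 1 + (scale-1)·z/height = 1 + (1.32-1)·1/5 = 1.064000
θ = twist·z/height = 189°·1/5 = 37.8000° = 0.659734 rad
cos θ = 0.790155, sin θ = 0.612907 (intermediates below are computed at full precision and shown rounded to 5 d.p.)
v1: (-5,-1.5) → rotate → (-3.03141,-4.24977) → ×s → (-3.22543,-4.52175) → (-3.23,-4.52)
v2: (-3,-4) → rotate → (0.08116,-4.99934) → ×s → (0.08636,-5.31930) → (0.09,-5.32)
v3: (4.5,-1.5) → rotate → (4.47506,1.57285) → ×s → (4.76146,1.67351) → (4.76,1.67)
v4: (5,1.5) → rotate → (3.03141,4.24977) → ×s → (3.22543,4.52175) → (3.23,4.52)
v5: (0,5) → rotate → (-3.06454,3.95078) → ×s → (-3.26067,4.20362) → (-3.26,4.20)
v6: (-4.5,4) → rotate → (-6.00733,0.40254) → ×s → (-6.39179,0.42830) → (-6.39,0.43)
v7: (-5,-1) → rotate → (-3.33787,-3.85469) → ×s → (-3.55149,-4.10139) → (-3.55,-4.10)

Cross-section at z=1: (-3.23,-4.52) (0.09,-5.32) (4.76,1.67) (3.23,4.52) (-3.26,4.20) (-6.39,0.43) (-3.55,-4.10)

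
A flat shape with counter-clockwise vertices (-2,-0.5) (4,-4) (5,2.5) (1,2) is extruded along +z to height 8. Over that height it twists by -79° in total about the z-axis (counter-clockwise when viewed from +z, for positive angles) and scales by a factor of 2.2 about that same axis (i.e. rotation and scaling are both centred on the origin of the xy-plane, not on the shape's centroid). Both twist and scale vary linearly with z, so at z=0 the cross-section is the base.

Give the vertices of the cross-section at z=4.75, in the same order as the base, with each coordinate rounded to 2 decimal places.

Cross-section at z=4.75: (-2.97,1.92) (-0.32,-9.68) (8.98,-3.33) (3.67,1.09)

t = z/height = 4.75/8 = 0.59375
s = 1 + (scale-1)·z/height = 1 + (2.2-1)·4.75/8 = 1.712500
θ = twist·z/height = -79°·4.75/8 = -46.9063° = -0.818669 rad
cos θ = 0.683194, sin θ = -0.730237 (intermediates below are computed at full precision and shown rounded to 5 d.p.)
v1: (-2,-0.5) → rotate → (-1.73151,1.11888) → ×s → (-2.96521,1.91608) → (-2.97,1.92)
v2: (4,-4) → rotate → (-0.18817,-5.65372) → ×s → (-0.32224,-9.68200) → (-0.32,-9.68)
v3: (5,2.5) → rotate → (5.24156,-1.94320) → ×s → (8.97618,-3.32773) → (8.98,-3.33)
v4: (1,2) → rotate → (2.14367,0.63615) → ×s → (3.67103,1.08941) → (3.67,1.09)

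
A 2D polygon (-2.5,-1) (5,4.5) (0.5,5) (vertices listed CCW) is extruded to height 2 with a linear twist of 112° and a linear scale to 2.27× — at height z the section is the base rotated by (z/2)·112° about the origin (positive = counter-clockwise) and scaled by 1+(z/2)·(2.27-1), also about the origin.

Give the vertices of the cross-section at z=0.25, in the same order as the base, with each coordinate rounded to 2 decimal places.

t = z/height = 0.25/2 = 0.125
s = 1 + (scale-1)·z/height = 1 + (2.27-1)·0.25/2 = 1.158750
θ = twist·z/height = 112°·0.25/2 = 14.0000° = 0.244346 rad
cos θ = 0.970296, sin θ = 0.241922 (intermediates below are computed at full precision and shown rounded to 5 d.p.)
v1: (-2.5,-1) → rotate → (-2.18382,-1.57510) → ×s → (-2.53050,-1.82515) → (-2.53,-1.83)
v2: (5,4.5) → rotate → (3.76283,5.57594) → ×s → (4.36018,6.46112) → (4.36,6.46)
v3: (0.5,5) → rotate → (-0.72446,4.97244) → ×s → (-0.83947,5.76181) → (-0.84,5.76)

Cross-section at z=0.25: (-2.53,-1.83) (4.36,6.46) (-0.84,5.76)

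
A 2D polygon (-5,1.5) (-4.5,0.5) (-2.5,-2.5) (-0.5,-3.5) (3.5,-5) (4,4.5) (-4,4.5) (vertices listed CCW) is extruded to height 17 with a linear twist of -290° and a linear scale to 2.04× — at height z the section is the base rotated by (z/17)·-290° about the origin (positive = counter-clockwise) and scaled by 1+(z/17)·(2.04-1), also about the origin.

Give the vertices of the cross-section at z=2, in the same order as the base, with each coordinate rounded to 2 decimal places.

Cross-section at z=2: (-3.70,4.54) (-3.87,3.30) (-3.90,-0.75) (-2.67,-2.94) (0.10,-6.85) (6.55,1.66) (-0.88,6.70)

t = z/height = 2/17 = 0.117647
s = 1 + (scale-1)·z/height = 1 + (2.04-1)·2/17 = 1.122353
θ = twist·z/height = -290°·2/17 = -34.1176° = -0.595465 rad
cos θ = 0.827888, sin θ = -0.560894 (intermediates below are computed at full precision and shown rounded to 5 d.p.)
v1: (-5,1.5) → rotate → (-3.29810,4.04630) → ×s → (-3.70163,4.54138) → (-3.70,4.54)
v2: (-4.5,0.5) → rotate → (-3.44505,2.93797) → ×s → (-3.86656,3.29744) → (-3.87,3.30)
v3: (-2.5,-2.5) → rotate → (-3.47195,-0.66748) → ×s → (-3.89676,-0.74915) → (-3.90,-0.75)
v4: (-0.5,-3.5) → rotate → (-2.37707,-2.61716) → ×s → (-2.66791,-2.93738) → (-2.67,-2.94)
v5: (3.5,-5) → rotate → (0.09314,-6.10257) → ×s → (0.10453,-6.84923) → (0.10,-6.85)
v6: (4,4.5) → rotate → (5.83557,1.48192) → ×s → (6.54957,1.66324) → (6.55,1.66)
v7: (-4,4.5) → rotate → (-0.78753,5.96907) → ×s → (-0.88388,6.69940) → (-0.88,6.70)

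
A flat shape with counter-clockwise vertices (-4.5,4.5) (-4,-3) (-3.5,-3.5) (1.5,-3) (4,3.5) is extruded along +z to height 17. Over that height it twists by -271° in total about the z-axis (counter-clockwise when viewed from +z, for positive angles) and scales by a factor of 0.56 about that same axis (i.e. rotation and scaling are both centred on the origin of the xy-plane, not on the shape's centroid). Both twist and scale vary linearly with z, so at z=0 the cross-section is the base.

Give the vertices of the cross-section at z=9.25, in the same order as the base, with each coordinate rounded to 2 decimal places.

Cross-section at z=9.25: (4.73,-1.04) (1.34,3.56) (0.81,3.68) (-2.19,1.31) (-1.13,-3.88)

t = z/height = 9.25/17 = 0.544118
s = 1 + (scale-1)·z/height = 1 + (0.56-1)·9.25/17 = 0.760588
θ = twist·z/height = -271°·9.25/17 = -147.4559° = -2.573591 rad
cos θ = -0.842977, sin θ = -0.537949 (intermediates below are computed at full precision and shown rounded to 5 d.p.)
v1: (-4.5,4.5) → rotate → (6.21417,-1.37263) → ×s → (4.72642,-1.04401) → (4.73,-1.04)
v2: (-4,-3) → rotate → (1.75806,4.68073) → ×s → (1.33716,3.56011) → (1.34,3.56)
v3: (-3.5,-3.5) → rotate → (1.06760,4.83324) → ×s → (0.81200,3.67611) → (0.81,3.68)
v4: (1.5,-3) → rotate → (-2.87831,1.72201) → ×s → (-2.18921,1.30974) → (-2.19,1.31)
v5: (4,3.5) → rotate → (-1.48909,-5.10222) → ×s → (-1.13258,-3.88069) → (-1.13,-3.88)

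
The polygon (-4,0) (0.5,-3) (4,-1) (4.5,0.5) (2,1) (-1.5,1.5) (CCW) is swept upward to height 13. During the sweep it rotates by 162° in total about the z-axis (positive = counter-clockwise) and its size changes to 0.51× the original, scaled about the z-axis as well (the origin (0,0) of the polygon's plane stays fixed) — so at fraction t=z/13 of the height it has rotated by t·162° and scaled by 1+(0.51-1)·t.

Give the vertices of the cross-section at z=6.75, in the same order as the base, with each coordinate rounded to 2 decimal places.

Cross-section at z=6.75: (-0.31,-2.97) (2.26,0.14) (1.05,2.89) (-0.03,3.38) (-0.59,1.56) (-1.23,-1.00)

t = z/height = 6.75/13 = 0.519231
s = 1 + (scale-1)·z/height = 1 + (0.51-1)·6.75/13 = 0.745577
θ = twist·z/height = 162°·6.75/13 = 84.1154° = 1.468090 rad
cos θ = 0.102525, sin θ = 0.994730 (intermediates below are computed at full precision and shown rounded to 5 d.p.)
v1: (-4,0) → rotate → (-0.41010,-3.97892) → ×s → (-0.30576,-2.96659) → (-0.31,-2.97)
v2: (0.5,-3) → rotate → (3.03545,0.18979) → ×s → (2.26316,0.14150) → (2.26,0.14)
v3: (4,-1) → rotate → (1.40483,3.87640) → ×s → (1.04741,2.89015) → (1.05,2.89)
v4: (4.5,0.5) → rotate → (-0.03600,4.52755) → ×s → (-0.02684,3.37564) → (-0.03,3.38)
v5: (2,1) → rotate → (-0.78968,2.09199) → ×s → (-0.58877,1.55974) → (-0.59,1.56)
v6: (-1.5,1.5) → rotate → (-1.64588,-1.33831) → ×s → (-1.22713,-0.99781) → (-1.23,-1.00)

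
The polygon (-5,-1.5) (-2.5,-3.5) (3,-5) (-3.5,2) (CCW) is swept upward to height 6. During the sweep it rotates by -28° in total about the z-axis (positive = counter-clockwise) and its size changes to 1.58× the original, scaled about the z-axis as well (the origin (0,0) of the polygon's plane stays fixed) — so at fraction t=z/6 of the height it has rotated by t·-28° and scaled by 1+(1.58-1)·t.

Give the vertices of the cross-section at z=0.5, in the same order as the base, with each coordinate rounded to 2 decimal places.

Cross-section at z=0.5: (-5.30,-1.36) (-2.77,-3.56) (2.93,-5.37) (-3.58,2.24)

t = z/height = 0.5/6 = 0.0833333
s = 1 + (scale-1)·z/height = 1 + (1.58-1)·0.5/6 = 1.048333
θ = twist·z/height = -28°·0.5/6 = -2.3333° = -0.040724 rad
cos θ = 0.999171, sin θ = -0.040713 (intermediates below are computed at full precision and shown rounded to 5 d.p.)
v1: (-5,-1.5) → rotate → (-5.05692,-1.29519) → ×s → (-5.30134,-1.35779) → (-5.30,-1.36)
v2: (-2.5,-3.5) → rotate → (-2.64042,-3.39532) → ×s → (-2.76804,-3.55942) → (-2.77,-3.56)
v3: (3,-5) → rotate → (2.79395,-5.11799) → ×s → (2.92899,-5.36536) → (2.93,-5.37)
v4: (-3.5,2) → rotate → (-3.41567,2.14084) → ×s → (-3.58076,2.24431) → (-3.58,2.24)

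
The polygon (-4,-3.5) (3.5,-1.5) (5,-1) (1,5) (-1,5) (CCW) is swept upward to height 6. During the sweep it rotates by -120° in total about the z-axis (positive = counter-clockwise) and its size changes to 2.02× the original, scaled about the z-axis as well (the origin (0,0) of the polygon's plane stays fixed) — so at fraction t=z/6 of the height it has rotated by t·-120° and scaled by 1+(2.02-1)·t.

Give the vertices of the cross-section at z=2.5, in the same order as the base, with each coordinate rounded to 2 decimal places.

t = z/height = 2.5/6 = 0.416667
s = 1 + (scale-1)·z/height = 1 + (2.02-1)·2.5/6 = 1.425000
θ = twist·z/height = -120°·2.5/6 = -50.0000° = -0.872665 rad
cos θ = 0.642788, sin θ = -0.766044 (intermediates below are computed at full precision and shown rounded to 5 d.p.)
v1: (-4,-3.5) → rotate → (-5.25231,0.81442) → ×s → (-7.48454,1.16055) → (-7.48,1.16)
v2: (3.5,-1.5) → rotate → (1.10069,-3.64534) → ×s → (1.56848,-5.19461) → (1.57,-5.19)
v3: (5,-1) → rotate → (2.44789,-4.47301) → ×s → (3.48825,-6.37404) → (3.49,-6.37)
v4: (1,5) → rotate → (4.47301,2.44789) → ×s → (6.37404,3.48825) → (6.37,3.49)
v5: (-1,5) → rotate → (3.18743,3.97998) → ×s → (4.54209,5.67148) → (4.54,5.67)

Cross-section at z=2.5: (-7.48,1.16) (1.57,-5.19) (3.49,-6.37) (6.37,3.49) (4.54,5.67)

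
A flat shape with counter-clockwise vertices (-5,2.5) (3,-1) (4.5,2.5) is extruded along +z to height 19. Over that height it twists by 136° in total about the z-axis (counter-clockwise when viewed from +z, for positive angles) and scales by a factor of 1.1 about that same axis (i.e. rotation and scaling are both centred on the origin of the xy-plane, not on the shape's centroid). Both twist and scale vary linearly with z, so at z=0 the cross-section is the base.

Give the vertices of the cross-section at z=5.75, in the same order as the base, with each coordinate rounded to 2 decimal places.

t = z/height = 5.75/19 = 0.302632
s = 1 + (scale-1)·z/height = 1 + (1.1-1)·5.75/19 = 1.030263
θ = twist·z/height = 136°·5.75/19 = 41.1579° = 0.718341 rad
cos θ = 0.752899, sin θ = 0.658136 (intermediates below are computed at full precision and shown rounded to 5 d.p.)
v1: (-5,2.5) → rotate → (-5.40983,-1.40843) → ×s → (-5.57355,-1.45106) → (-5.57,-1.45)
v2: (3,-1) → rotate → (2.91683,1.22151) → ×s → (3.00511,1.25848) → (3.01,1.26)
v3: (4.5,2.5) → rotate → (1.74270,4.84386) → ×s → (1.79544,4.99045) → (1.80,4.99)

Cross-section at z=5.75: (-5.57,-1.45) (3.01,1.26) (1.80,4.99)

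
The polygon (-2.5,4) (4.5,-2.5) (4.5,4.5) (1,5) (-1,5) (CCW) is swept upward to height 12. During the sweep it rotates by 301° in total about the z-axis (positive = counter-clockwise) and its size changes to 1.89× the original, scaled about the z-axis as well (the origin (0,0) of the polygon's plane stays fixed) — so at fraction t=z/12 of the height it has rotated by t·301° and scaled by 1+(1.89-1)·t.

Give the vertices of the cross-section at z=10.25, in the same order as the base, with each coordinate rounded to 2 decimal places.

Cross-section at z=10.25: (7.85,2.72) (-6.06,-6.74) (5.95,-9.49) (8.19,-3.68) (8.97,-0.25)

t = z/height = 10.25/12 = 0.854167
s = 1 + (scale-1)·z/height = 1 + (1.89-1)·10.25/12 = 1.760208
θ = twist·z/height = 301°·10.25/12 = 257.1042° = 4.487314 rad
cos θ = -0.223179, sin θ = -0.974777 (intermediates below are computed at full precision and shown rounded to 5 d.p.)
v1: (-2.5,4) → rotate → (4.45706,1.54423) → ×s → (7.84535,2.71816) → (7.85,2.72)
v2: (4.5,-2.5) → rotate → (-3.44125,-3.82855) → ×s → (-6.05732,-6.73905) → (-6.06,-6.74)
v3: (4.5,4.5) → rotate → (3.38219,-5.39080) → ×s → (5.95336,-9.48894) → (5.95,-9.49)
v4: (1,5) → rotate → (4.65071,-2.09067) → ×s → (8.18621,-3.68002) → (8.19,-3.68)
v5: (-1,5) → rotate → (5.09707,-0.14112) → ×s → (8.97190,-0.24840) → (8.97,-0.25)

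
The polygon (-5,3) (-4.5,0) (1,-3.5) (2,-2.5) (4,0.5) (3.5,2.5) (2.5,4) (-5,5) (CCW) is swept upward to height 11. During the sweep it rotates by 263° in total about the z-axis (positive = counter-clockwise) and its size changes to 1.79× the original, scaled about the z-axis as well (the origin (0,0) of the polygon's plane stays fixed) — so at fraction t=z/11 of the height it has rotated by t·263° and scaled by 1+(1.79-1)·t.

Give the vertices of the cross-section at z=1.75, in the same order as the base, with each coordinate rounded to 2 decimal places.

t = z/height = 1.75/11 = 0.159091
s = 1 + (scale-1)·z/height = 1 + (1.79-1)·1.75/11 = 1.125682
θ = twist·z/height = 263°·1.75/11 = 41.8409° = 0.730262 rad
cos θ = 0.745000, sin θ = 0.667065 (intermediates below are computed at full precision and shown rounded to 5 d.p.)
v1: (-5,3) → rotate → (-5.72619,-1.10032) → ×s → (-6.44587,-1.23861) → (-6.45,-1.24)
v2: (-4.5,0) → rotate → (-3.35250,-3.00179) → ×s → (-3.77385,-3.37906) → (-3.77,-3.38)
v3: (1,-3.5) → rotate → (3.07973,-1.94044) → ×s → (3.46679,-2.18431) → (3.47,-2.18)
v4: (2,-2.5) → rotate → (3.15766,-0.52837) → ×s → (3.55452,-0.59478) → (3.55,-0.59)
v5: (4,0.5) → rotate → (2.64647,3.04076) → ×s → (2.97908,3.42293) → (2.98,3.42)
v6: (3.5,2.5) → rotate → (0.93984,4.19723) → ×s → (1.05796,4.72474) → (1.06,4.72)
v7: (2.5,4) → rotate → (-0.80576,4.64766) → ×s → (-0.90703,5.23179) → (-0.91,5.23)
v8: (-5,5) → rotate → (-7.06032,0.38968) → ×s → (-7.94768,0.43865) → (-7.95,0.44)

Cross-section at z=1.75: (-6.45,-1.24) (-3.77,-3.38) (3.47,-2.18) (3.55,-0.59) (2.98,3.42) (1.06,4.72) (-0.91,5.23) (-7.95,0.44)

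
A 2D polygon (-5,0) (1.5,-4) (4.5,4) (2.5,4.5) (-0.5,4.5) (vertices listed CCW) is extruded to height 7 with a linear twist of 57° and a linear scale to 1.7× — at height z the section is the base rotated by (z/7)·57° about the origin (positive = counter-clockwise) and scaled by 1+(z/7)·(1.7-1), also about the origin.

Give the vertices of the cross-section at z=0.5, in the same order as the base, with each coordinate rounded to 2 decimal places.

t = z/height = 0.5/7 = 0.0714286
s = 1 + (scale-1)·z/height = 1 + (1.7-1)·0.5/7 = 1.050000
θ = twist·z/height = 57°·0.5/7 = 4.0714° = 0.071060 rad
cos θ = 0.997476, sin θ = 0.071000 (intermediates below are computed at full precision and shown rounded to 5 d.p.)
v1: (-5,0) → rotate → (-4.98738,-0.35500) → ×s → (-5.23675,-0.37275) → (-5.24,-0.37)
v2: (1.5,-4) → rotate → (1.78021,-3.88341) → ×s → (1.86923,-4.07758) → (1.87,-4.08)
v3: (4.5,4) → rotate → (4.20464,4.30941) → ×s → (4.41488,4.52488) → (4.41,4.52)
v4: (2.5,4.5) → rotate → (2.17419,4.66614) → ×s → (2.28290,4.89945) → (2.28,4.90)
v5: (-0.5,4.5) → rotate → (-0.81824,4.45314) → ×s → (-0.85915,4.67580) → (-0.86,4.68)

Cross-section at z=0.5: (-5.24,-0.37) (1.87,-4.08) (4.41,4.52) (2.28,4.90) (-0.86,4.68)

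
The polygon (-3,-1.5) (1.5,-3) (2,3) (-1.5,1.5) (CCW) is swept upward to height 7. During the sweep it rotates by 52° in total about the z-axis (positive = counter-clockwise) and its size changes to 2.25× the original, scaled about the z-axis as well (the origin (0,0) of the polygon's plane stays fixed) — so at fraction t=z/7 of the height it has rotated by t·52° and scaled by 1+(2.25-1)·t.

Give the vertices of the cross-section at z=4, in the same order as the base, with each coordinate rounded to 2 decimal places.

Cross-section at z=4: (-3.19,-4.78) (4.78,-3.19) (0.43,6.17) (-3.51,0.96)

t = z/height = 4/7 = 0.571429
s = 1 + (scale-1)·z/height = 1 + (2.25-1)·4/7 = 1.714286
θ = twist·z/height = 52°·4/7 = 29.7143° = 0.518612 rad
cos θ = 0.868508, sin θ = 0.495675 (intermediates below are computed at full precision and shown rounded to 5 d.p.)
v1: (-3,-1.5) → rotate → (-1.86201,-2.78979) → ×s → (-3.19202,-4.78249) → (-3.19,-4.78)
v2: (1.5,-3) → rotate → (2.78979,-1.86201) → ×s → (4.78249,-3.19202) → (4.78,-3.19)
v3: (2,3) → rotate → (0.24999,3.59687) → ×s → (0.42855,6.16607) → (0.43,6.17)
v4: (-1.5,1.5) → rotate → (-2.04627,0.55925) → ×s → (-3.50790,0.95871) → (-3.51,0.96)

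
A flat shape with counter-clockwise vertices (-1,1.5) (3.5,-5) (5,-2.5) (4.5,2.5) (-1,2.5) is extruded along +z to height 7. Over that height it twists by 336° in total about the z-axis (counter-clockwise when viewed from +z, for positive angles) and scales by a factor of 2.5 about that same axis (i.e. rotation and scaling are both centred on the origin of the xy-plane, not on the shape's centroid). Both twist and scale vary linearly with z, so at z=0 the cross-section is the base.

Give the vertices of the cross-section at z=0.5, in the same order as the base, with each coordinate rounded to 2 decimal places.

t = z/height = 0.5/7 = 0.0714286
s = 1 + (scale-1)·z/height = 1 + (2.5-1)·0.5/7 = 1.107143
θ = twist·z/height = 336°·0.5/7 = 24.0000° = 0.418879 rad
cos θ = 0.913545, sin θ = 0.406737 (intermediates below are computed at full precision and shown rounded to 5 d.p.)
v1: (-1,1.5) → rotate → (-1.52365,0.96358) → ×s → (-1.68690,1.06682) → (-1.69,1.07)
v2: (3.5,-5) → rotate → (5.23109,-3.14415) → ×s → (5.79157,-3.48102) → (5.79,-3.48)
v3: (5,-2.5) → rotate → (5.58457,-0.25018) → ×s → (6.18292,-0.27699) → (6.18,-0.28)
v4: (4.5,2.5) → rotate → (3.09411,4.11418) → ×s → (3.42563,4.55498) → (3.43,4.55)
v5: (-1,2.5) → rotate → (-1.93039,1.87713) → ×s → (-2.13721,2.07825) → (-2.14,2.08)

Cross-section at z=0.5: (-1.69,1.07) (5.79,-3.48) (6.18,-0.28) (3.43,4.55) (-2.14,2.08)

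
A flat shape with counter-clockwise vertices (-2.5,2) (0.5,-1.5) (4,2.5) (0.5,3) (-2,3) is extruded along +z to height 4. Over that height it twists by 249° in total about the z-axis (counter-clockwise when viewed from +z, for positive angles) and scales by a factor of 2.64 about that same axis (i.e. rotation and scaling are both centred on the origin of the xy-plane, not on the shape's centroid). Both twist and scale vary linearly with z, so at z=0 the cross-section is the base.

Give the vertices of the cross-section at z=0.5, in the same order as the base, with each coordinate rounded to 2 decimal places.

Cross-section at z=0.5: (-3.82,0.51) (1.45,-1.24) (2.57,5.07) (-1.35,3.41) (-3.93,1.85)

t = z/height = 0.5/4 = 0.125
s = 1 + (scale-1)·z/height = 1 + (2.64-1)·0.5/4 = 1.205000
θ = twist·z/height = 249°·0.5/4 = 31.1250° = 0.543234 rad
cos θ = 0.856042, sin θ = 0.516907 (intermediates below are computed at full precision and shown rounded to 5 d.p.)
v1: (-2.5,2) → rotate → (-3.17392,0.41982) → ×s → (-3.82457,0.50588) → (-3.82,0.51)
v2: (0.5,-1.5) → rotate → (1.20338,-1.02561) → ×s → (1.45007,-1.23586) → (1.45,-1.24)
v3: (4,2.5) → rotate → (2.13190,4.20773) → ×s → (2.56894,5.07032) → (2.57,5.07)
v4: (0.5,3) → rotate → (-1.12270,2.82658) → ×s → (-1.35285,3.40603) → (-1.35,3.41)
v5: (-2,3) → rotate → (-3.26280,1.53431) → ×s → (-3.93168,1.84884) → (-3.93,1.85)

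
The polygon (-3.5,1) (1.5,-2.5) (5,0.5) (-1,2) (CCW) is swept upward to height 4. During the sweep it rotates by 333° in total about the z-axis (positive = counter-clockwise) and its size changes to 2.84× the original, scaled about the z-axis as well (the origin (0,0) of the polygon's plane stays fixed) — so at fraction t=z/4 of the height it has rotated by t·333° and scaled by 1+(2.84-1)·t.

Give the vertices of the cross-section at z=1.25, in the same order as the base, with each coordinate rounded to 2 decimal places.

Cross-section at z=1.25: (-0.19,-5.73) (3.25,3.25) (-2.68,7.45) (-2.67,-2.29)

t = z/height = 1.25/4 = 0.3125
s = 1 + (scale-1)·z/height = 1 + (2.84-1)·1.25/4 = 1.575000
θ = twist·z/height = 333°·1.25/4 = 104.0625° = 1.816233 rad
cos θ = -0.242980, sin θ = 0.970031 (intermediates below are computed at full precision and shown rounded to 5 d.p.)
v1: (-3.5,1) → rotate → (-0.11960,-3.63809) → ×s → (-0.18837,-5.72999) → (-0.19,-5.73)
v2: (1.5,-2.5) → rotate → (2.06061,2.06250) → ×s → (3.24546,3.24843) → (3.25,3.25)
v3: (5,0.5) → rotate → (-1.69992,4.72867) → ×s → (-2.67737,7.44765) → (-2.68,7.45)
v4: (-1,2) → rotate → (-1.69708,-1.45599) → ×s → (-2.67290,-2.29319) → (-2.67,-2.29)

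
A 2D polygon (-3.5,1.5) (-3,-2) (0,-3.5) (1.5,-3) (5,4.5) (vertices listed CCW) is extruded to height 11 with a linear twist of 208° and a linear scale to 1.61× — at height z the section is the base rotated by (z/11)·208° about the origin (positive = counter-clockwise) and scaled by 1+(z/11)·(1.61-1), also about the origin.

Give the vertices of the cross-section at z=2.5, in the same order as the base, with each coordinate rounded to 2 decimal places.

t = z/height = 2.5/11 = 0.227273
s = 1 + (scale-1)·z/height = 1 + (1.61-1)·2.5/11 = 1.138636
θ = twist·z/height = 208°·2.5/11 = 47.2727° = 0.825065 rad
cos θ = 0.678509, sin θ = 0.734592 (intermediates below are computed at full precision and shown rounded to 5 d.p.)
v1: (-3.5,1.5) → rotate → (-3.47667,-1.55331) → ×s → (-3.95866,-1.76865) → (-3.96,-1.77)
v2: (-3,-2) → rotate → (-0.56634,-3.56079) → ×s → (-0.64486,-4.05445) → (-0.64,-4.05)
v3: (0,-3.5) → rotate → (2.57107,-2.37478) → ×s → (2.92751,-2.70401) → (2.93,-2.70)
v4: (1.5,-3) → rotate → (3.22154,-0.93364) → ×s → (3.66816,-1.06308) → (3.67,-1.06)
v5: (5,4.5) → rotate → (0.08688,6.72625) → ×s → (0.09893,7.65875) → (0.10,7.66)

Cross-section at z=2.5: (-3.96,-1.77) (-0.64,-4.05) (2.93,-2.70) (3.67,-1.06) (0.10,7.66)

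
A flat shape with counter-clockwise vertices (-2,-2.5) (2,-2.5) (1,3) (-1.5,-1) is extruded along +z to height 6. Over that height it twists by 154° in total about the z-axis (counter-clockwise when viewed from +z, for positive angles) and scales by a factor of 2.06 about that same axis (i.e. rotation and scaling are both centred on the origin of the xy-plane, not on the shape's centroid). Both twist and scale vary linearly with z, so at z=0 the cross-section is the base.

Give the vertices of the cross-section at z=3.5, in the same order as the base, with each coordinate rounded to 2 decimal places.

Cross-section at z=3.5: (4.04,-3.25) (4.06,3.22) (-4.85,1.63) (1.61,-2.43)

t = z/height = 3.5/6 = 0.583333
s = 1 + (scale-1)·z/height = 1 + (2.06-1)·3.5/6 = 1.618333
θ = twist·z/height = 154°·3.5/6 = 89.8333° = 1.567887 rad
cos θ = 0.002909, sin θ = 0.999996 (intermediates below are computed at full precision and shown rounded to 5 d.p.)
v1: (-2,-2.5) → rotate → (2.49417,-2.00726) → ×s → (4.03640,-3.24842) → (4.04,-3.25)
v2: (2,-2.5) → rotate → (2.50581,1.99272) → ×s → (4.05523,3.22488) → (4.06,3.22)
v3: (1,3) → rotate → (-2.99708,1.00872) → ×s → (-4.85027,1.63245) → (-4.85,1.63)
v4: (-1.5,-1) → rotate → (0.99563,-1.50290) → ×s → (1.61127,-2.43220) → (1.61,-2.43)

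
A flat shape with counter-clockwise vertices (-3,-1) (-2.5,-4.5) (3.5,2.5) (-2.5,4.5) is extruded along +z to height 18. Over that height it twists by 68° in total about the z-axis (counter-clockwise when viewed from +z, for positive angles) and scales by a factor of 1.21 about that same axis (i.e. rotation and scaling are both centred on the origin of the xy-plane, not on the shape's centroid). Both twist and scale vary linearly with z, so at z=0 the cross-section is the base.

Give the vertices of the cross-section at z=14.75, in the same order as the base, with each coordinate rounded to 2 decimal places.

Cross-section at z=14.75: (-1.01,-3.57) (2.71,-5.39) (-0.11,5.04) (-6.01,0.55)

t = z/height = 14.75/18 = 0.819444
s = 1 + (scale-1)·z/height = 1 + (1.21-1)·14.75/18 = 1.172083
θ = twist·z/height = 68°·14.75/18 = 55.7222° = 0.972536 rad
cos θ = 0.563206, sin θ = 0.826317 (intermediates below are computed at full precision and shown rounded to 5 d.p.)
v1: (-3,-1) → rotate → (-0.86330,-3.04216) → ×s → (-1.01186,-3.56566) → (-1.01,-3.57)
v2: (-2.5,-4.5) → rotate → (2.31041,-4.60022) → ×s → (2.70799,-5.39184) → (2.71,-5.39)
v3: (3.5,2.5) → rotate → (-0.09457,4.30012) → ×s → (-0.11085,5.04010) → (-0.11,5.04)
v4: (-2.5,4.5) → rotate → (-5.12644,0.46863) → ×s → (-6.00861,0.54928) → (-6.01,0.55)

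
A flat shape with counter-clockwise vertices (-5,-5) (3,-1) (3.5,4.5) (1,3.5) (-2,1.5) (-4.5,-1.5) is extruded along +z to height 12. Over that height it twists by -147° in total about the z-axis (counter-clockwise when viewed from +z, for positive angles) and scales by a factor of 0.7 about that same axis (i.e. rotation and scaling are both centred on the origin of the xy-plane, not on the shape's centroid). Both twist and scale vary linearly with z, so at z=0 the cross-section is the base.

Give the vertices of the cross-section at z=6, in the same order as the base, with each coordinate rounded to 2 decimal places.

Cross-section at z=6: (-5.28,2.87) (-0.09,-2.69) (4.51,-1.77) (3.09,0.03) (0.74,1.99) (-2.31,3.31)

t = z/height = 6/12 = 0.5
s = 1 + (scale-1)·z/height = 1 + (0.7-1)·6/12 = 0.850000
θ = twist·z/height = -147°·6/12 = -73.5000° = -1.282817 rad
cos θ = 0.284015, sin θ = -0.958820 (intermediates below are computed at full precision and shown rounded to 5 d.p.)
v1: (-5,-5) → rotate → (-6.21418,3.37402) → ×s → (-5.28205,2.86792) → (-5.28,2.87)
v2: (3,-1) → rotate → (-0.10677,-3.16047) → ×s → (-0.09076,-2.68640) → (-0.09,-2.69)
v3: (3.5,4.5) → rotate → (5.30874,-2.07780) → ×s → (4.51243,-1.76613) → (4.51,-1.77)
v4: (1,3.5) → rotate → (3.63988,0.03523) → ×s → (3.09390,0.02995) → (3.09,0.03)
v5: (-2,1.5) → rotate → (0.87020,2.34366) → ×s → (0.73967,1.99211) → (0.74,1.99)
v6: (-4.5,-1.5) → rotate → (-2.71630,3.88867) → ×s → (-2.30885,3.30537) → (-2.31,3.31)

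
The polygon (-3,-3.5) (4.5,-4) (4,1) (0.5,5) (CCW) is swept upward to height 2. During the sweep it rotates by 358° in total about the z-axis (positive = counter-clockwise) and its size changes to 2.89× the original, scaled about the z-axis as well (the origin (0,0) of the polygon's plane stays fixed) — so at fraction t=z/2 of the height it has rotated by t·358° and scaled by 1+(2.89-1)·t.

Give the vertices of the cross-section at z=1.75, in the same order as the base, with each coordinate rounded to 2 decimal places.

Cross-section at z=1.75: (-12.22,-0.57) (0.45,-15.97) (9.21,-5.91) (10.57,8.13)

t = z/height = 1.75/2 = 0.875
s = 1 + (scale-1)·z/height = 1 + (2.89-1)·1.75/2 = 2.653750
θ = twist·z/height = 358°·1.75/2 = 313.2500° = 5.467244 rad
cos θ = 0.685183, sin θ = -0.728371 (intermediates below are computed at full precision and shown rounded to 5 d.p.)
v1: (-3,-3.5) → rotate → (-4.60485,-0.21303) → ×s → (-12.22011,-0.56532) → (-12.22,-0.57)
v2: (4.5,-4) → rotate → (0.16984,-6.01840) → ×s → (0.45071,-15.97133) → (0.45,-15.97)
v3: (4,1) → rotate → (3.46910,-2.22830) → ×s → (9.20613,-5.91335) → (9.21,-5.91)
v4: (0.5,5) → rotate → (3.98445,3.06173) → ×s → (10.57372,8.12506) → (10.57,8.13)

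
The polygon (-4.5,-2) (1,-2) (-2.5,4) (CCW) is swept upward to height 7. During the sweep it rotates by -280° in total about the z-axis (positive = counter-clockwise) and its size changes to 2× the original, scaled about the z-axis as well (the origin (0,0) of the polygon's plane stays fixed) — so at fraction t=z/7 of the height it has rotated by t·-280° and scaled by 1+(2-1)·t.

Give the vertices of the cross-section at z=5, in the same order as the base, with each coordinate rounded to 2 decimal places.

t = z/height = 5/7 = 0.714286
s = 1 + (scale-1)·z/height = 1 + (2-1)·5/7 = 1.714286
θ = twist·z/height = -280°·5/7 = -200.0000° = -3.490659 rad
cos θ = -0.939693, sin θ = 0.342020 (intermediates below are computed at full precision and shown rounded to 5 d.p.)
v1: (-4.5,-2) → rotate → (4.91266,0.34029) → ×s → (8.42170,0.58336) → (8.42,0.58)
v2: (1,-2) → rotate → (-0.25565,2.22141) → ×s → (-0.43826,3.80812) → (-0.44,3.81)
v3: (-2.5,4) → rotate → (0.98115,-4.61382) → ×s → (1.68197,-7.90941) → (1.68,-7.91)

Cross-section at z=5: (8.42,0.58) (-0.44,3.81) (1.68,-7.91)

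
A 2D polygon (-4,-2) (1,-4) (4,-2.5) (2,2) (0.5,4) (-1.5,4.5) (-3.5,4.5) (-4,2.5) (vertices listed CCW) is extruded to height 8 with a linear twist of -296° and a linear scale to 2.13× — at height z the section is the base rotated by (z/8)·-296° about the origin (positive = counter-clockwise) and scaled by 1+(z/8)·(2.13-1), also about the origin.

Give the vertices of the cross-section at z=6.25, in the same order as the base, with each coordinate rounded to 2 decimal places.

t = z/height = 6.25/8 = 0.78125
s = 1 + (scale-1)·z/height = 1 + (2.13-1)·6.25/8 = 1.882813
θ = twist·z/height = -296°·6.25/8 = -231.2500° = -4.036074 rad
cos θ = -0.625923, sin θ = 0.779884 (intermediates below are computed at full precision and shown rounded to 5 d.p.)
v1: (-4,-2) → rotate → (4.06346,-1.86769) → ×s → (7.65074,-3.51651) → (7.65,-3.52)
v2: (1,-4) → rotate → (2.49361,3.28358) → ×s → (4.69501,6.18236) → (4.70,6.18)
v3: (4,-2.5) → rotate → (-0.55398,4.68435) → ×s → (-1.04305,8.81975) → (-1.04,8.82)
v4: (2,2) → rotate → (-2.81162,0.30792) → ×s → (-5.29375,0.57976) → (-5.29,0.58)
v5: (0.5,4) → rotate → (-3.43250,-2.11375) → ×s → (-6.46275,-3.97980) → (-6.46,-3.98)
v6: (-1.5,4.5) → rotate → (-2.57059,-3.98648) → ×s → (-4.83995,-7.50580) → (-4.84,-7.51)
v7: (-3.5,4.5) → rotate → (-1.31875,-5.54625) → ×s → (-2.48296,-10.44255) → (-2.48,-10.44)
v8: (-4,2.5) → rotate → (0.55398,-4.68435) → ×s → (1.04305,-8.81975) → (1.04,-8.82)

Cross-section at z=6.25: (7.65,-3.52) (4.70,6.18) (-1.04,8.82) (-5.29,0.58) (-6.46,-3.98) (-4.84,-7.51) (-2.48,-10.44) (1.04,-8.82)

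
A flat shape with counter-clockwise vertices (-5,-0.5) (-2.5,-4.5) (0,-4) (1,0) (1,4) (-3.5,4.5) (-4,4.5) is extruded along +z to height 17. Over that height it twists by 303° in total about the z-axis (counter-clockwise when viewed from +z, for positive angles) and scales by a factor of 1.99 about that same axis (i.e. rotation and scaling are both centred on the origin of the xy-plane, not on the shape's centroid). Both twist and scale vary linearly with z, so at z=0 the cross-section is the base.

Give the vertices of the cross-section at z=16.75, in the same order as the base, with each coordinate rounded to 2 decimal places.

Cross-section at z=16.75: (-5.59,8.20) (-10.17,0.09) (-6.94,-3.78) (0.94,-1.74) (7.89,2.04) (4.51,10.32) (4.03,11.19)

t = z/height = 16.75/17 = 0.985294
s = 1 + (scale-1)·z/height = 1 + (1.99-1)·16.75/17 = 1.975441
θ = twist·z/height = 303°·16.75/17 = 298.5441° = 5.210578 rad
cos θ = 0.477835, sin θ = -0.878449 (intermediates below are computed at full precision and shown rounded to 5 d.p.)
v1: (-5,-0.5) → rotate → (-2.82840,4.15333) → ×s → (-5.58734,8.20466) → (-5.59,8.20)
v2: (-2.5,-4.5) → rotate → (-5.14761,0.04586) → ×s → (-10.16880,0.09060) → (-10.17,0.09)
v3: (0,-4) → rotate → (-3.51380,-1.91134) → ×s → (-6.94130,-3.77574) → (-6.94,-3.78)
v4: (1,0) → rotate → (0.47784,-0.87845) → ×s → (0.94394,-1.73533) → (0.94,-1.74)
v5: (1,4) → rotate → (3.99163,1.03289) → ×s → (7.88524,2.04042) → (7.89,2.04)
v6: (-3.5,4.5) → rotate → (2.28060,5.22483) → ×s → (4.50519,10.32135) → (4.51,10.32)
v7: (-4,4.5) → rotate → (2.04168,5.66406) → ×s → (4.03322,11.18901) → (4.03,11.19)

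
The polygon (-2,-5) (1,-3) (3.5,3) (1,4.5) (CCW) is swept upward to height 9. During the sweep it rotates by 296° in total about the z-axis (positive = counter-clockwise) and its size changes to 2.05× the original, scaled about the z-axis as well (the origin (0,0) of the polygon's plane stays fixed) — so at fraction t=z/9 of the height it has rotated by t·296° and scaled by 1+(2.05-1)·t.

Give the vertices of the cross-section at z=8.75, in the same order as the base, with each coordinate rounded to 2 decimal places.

t = z/height = 8.75/9 = 0.972222
s = 1 + (scale-1)·z/height = 1 + (2.05-1)·8.75/9 = 2.020833
θ = twist·z/height = 296°·8.75/9 = 287.7778° = 5.022670 rad
cos θ = 0.305326, sin θ = -0.952248 (intermediates below are computed at full precision and shown rounded to 5 d.p.)
v1: (-2,-5) → rotate → (-5.37189,0.37787) → ×s → (-10.85570,0.76360) → (-10.86,0.76)
v2: (1,-3) → rotate → (-2.55142,-1.86823) → ×s → (-5.15599,-3.77537) → (-5.16,-3.78)
v3: (3.5,3) → rotate → (3.92538,-2.41689) → ×s → (7.93255,-4.88413) → (7.93,-4.88)
v4: (1,4.5) → rotate → (4.59044,0.42172) → ×s → (9.27652,0.85222) → (9.28,0.85)

Cross-section at z=8.75: (-10.86,0.76) (-5.16,-3.78) (7.93,-4.88) (9.28,0.85)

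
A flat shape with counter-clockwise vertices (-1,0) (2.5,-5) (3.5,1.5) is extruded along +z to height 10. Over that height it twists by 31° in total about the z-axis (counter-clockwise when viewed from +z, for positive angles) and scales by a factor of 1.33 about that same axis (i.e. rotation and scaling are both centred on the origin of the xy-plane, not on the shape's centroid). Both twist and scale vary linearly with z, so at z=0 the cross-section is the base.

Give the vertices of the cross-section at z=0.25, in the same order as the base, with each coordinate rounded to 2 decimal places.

Cross-section at z=0.25: (-1.01,-0.01) (2.59,-5.01) (3.51,1.56)

t = z/height = 0.25/10 = 0.025
s = 1 + (scale-1)·z/height = 1 + (1.33-1)·0.25/10 = 1.008250
θ = twist·z/height = 31°·0.25/10 = 0.7750° = 0.013526 rad
cos θ = 0.999909, sin θ = 0.013526 (intermediates below are computed at full precision and shown rounded to 5 d.p.)
v1: (-1,0) → rotate → (-0.99991,-0.01353) → ×s → (-1.00816,-0.01364) → (-1.01,-0.01)
v2: (2.5,-5) → rotate → (2.56740,-4.96573) → ×s → (2.58858,-5.00670) → (2.59,-5.01)
v3: (3.5,1.5) → rotate → (3.47939,1.54720) → ×s → (3.50810,1.55997) → (3.51,1.56)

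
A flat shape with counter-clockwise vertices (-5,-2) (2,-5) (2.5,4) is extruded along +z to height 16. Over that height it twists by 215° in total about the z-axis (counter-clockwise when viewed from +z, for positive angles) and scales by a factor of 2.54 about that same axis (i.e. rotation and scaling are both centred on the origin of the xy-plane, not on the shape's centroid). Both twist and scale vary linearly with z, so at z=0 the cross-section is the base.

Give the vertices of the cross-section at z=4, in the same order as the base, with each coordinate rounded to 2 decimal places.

Cross-section at z=4: (-1.86,-7.22) (7.22,-1.86) (-2.42,6.07)

t = z/height = 4/16 = 0.25
s = 1 + (scale-1)·z/height = 1 + (2.54-1)·4/16 = 1.385000
θ = twist·z/height = 215°·4/16 = 53.7500° = 0.938114 rad
cos θ = 0.591310, sin θ = 0.806445 (intermediates below are computed at full precision and shown rounded to 5 d.p.)
v1: (-5,-2) → rotate → (-1.34366,-5.21484) → ×s → (-1.86097,-7.22256) → (-1.86,-7.22)
v2: (2,-5) → rotate → (5.21484,-1.34366) → ×s → (7.22256,-1.86097) → (7.22,-1.86)
v3: (2.5,4) → rotate → (-1.74750,4.38135) → ×s → (-2.42029,6.06817) → (-2.42,6.07)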